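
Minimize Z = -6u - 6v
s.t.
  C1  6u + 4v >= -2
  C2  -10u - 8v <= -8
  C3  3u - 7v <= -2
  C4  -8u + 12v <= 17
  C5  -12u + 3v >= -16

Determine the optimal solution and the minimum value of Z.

Feasible corners and Z = -6u - 6v:
  (20/47, 22/47) → Z = -252/47
  (-5/23, 117/92) → Z = -291/46
  (118/75, 24/25) → Z = -76/5
  (81/40, 83/30) → Z = -115/4

u = 81/40, v = 83/30, minimum Z = -115/4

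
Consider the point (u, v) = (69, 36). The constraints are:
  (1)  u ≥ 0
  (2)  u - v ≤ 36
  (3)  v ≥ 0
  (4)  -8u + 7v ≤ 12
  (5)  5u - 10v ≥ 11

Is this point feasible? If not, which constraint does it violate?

Constraint (5): 5u - 10v = -15, which is not ≥ 11. All other constraints are satisfied.

not feasible — violates (5)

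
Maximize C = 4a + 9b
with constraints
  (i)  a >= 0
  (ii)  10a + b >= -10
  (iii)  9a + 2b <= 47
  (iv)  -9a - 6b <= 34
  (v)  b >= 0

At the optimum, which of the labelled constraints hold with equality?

Corner points and C = 4a + 9b:
  (0, 47/2) → C = 423/2
  (0, 0) → C = 0
  (47/9, 0) → C = 188/9

The maximum is at (0, 47/2). Substituting into each constraint, equality holds for (i) and (iii); the remaining constraints have slack.

(i) and (iii)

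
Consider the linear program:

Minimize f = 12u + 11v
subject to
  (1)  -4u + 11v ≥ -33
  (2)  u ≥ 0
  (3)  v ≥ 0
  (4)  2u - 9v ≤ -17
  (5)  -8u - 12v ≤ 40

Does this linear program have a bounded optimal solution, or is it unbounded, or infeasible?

Corner points and f = 12u + 11v:
  (242/7, 67/7) → f = 3641/7
  (0, 17/9) → f = 187/9
The feasible region has finitely many vertices and no improving ray; the minimum is 187/9 at (0, 17/9).

bounded optimum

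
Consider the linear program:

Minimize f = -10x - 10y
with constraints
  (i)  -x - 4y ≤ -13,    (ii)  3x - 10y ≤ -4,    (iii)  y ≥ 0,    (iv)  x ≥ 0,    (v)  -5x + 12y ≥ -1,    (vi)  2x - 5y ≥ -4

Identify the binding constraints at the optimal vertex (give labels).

Extreme points and f = -10x - 10y:
  (5, 2) → f = -70
  (49/13, 30/13) → f = -790/13
  (53, 22) → f = -750

The minimum is at (53, 22). Substituting into each constraint, equality holds for (v) and (vi); the remaining constraints have slack.

(v) and (vi)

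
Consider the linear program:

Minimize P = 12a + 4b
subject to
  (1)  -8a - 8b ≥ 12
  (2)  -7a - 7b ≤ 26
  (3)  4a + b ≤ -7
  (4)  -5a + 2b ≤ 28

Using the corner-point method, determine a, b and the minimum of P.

Feasible corners and P = 12a + 4b:
  (-11/6, 1/3) → P = -62/3
  (-31/7, 41/14) → P = -290/7
  (-23/21, -55/21) → P = -496/21
  (-248/49, 66/49) → P = -2712/49

At the optimal vertex, -7a - 7b = 26 and -5a + 2b = 28.
Solving simultaneously gives a = -248/49, b = 66/49.

a = -248/49, b = 66/49, minimum P = -2712/49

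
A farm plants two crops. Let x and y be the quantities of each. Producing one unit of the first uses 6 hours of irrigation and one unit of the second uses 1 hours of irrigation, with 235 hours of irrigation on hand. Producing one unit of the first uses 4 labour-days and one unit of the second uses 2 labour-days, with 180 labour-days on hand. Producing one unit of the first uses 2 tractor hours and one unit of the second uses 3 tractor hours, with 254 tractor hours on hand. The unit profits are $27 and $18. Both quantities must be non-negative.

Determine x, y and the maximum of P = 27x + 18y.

x = 4, y = 82, maximum P = 1584

At the optimal vertex, 4x + 2y = 180 and 2x + 3y = 254.
Solving simultaneously gives x = 4, y = 82.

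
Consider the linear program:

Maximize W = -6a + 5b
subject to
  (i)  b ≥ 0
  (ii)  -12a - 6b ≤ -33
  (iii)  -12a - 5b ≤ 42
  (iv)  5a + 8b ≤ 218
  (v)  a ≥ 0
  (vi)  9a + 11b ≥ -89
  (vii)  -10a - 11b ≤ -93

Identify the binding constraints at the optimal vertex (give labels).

Extreme points and W = -6a + 5b:
  (218/5, 0) → W = -1308/5
  (93/10, 0) → W = -279/5
  (0, 109/4) → W = 545/4
  (0, 93/11) → W = 465/11

The maximum is at (0, 109/4). Substituting into each constraint, equality holds for (iv) and (v); the remaining constraints have slack.

(iv) and (v)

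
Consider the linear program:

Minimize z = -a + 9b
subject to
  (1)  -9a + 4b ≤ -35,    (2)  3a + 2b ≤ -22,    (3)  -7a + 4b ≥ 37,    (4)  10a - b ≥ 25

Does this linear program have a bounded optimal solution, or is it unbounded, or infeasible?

infeasible

The boundaries -9a + 4b = -35 and -7a + 4b = 37 meet at (36, 289/4), but that point violates 3a + 2b ≤ -22. Every candidate vertex is excluded by some other constraint, so the feasible region is empty.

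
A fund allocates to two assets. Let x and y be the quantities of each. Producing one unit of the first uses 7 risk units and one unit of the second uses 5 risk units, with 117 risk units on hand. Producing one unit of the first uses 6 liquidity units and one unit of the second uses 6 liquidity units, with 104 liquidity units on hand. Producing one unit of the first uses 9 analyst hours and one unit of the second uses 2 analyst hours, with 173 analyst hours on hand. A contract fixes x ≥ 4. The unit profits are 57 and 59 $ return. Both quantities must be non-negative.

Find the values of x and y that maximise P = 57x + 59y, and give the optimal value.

Vertices and P = 57x + 59y:
  (117/7, 0) → P = 6669/7
  (4, 0) → P = 228
  (91/6, 13/6) → P = 2977/3
  (4, 40/3) → P = 3044/3

x = 4, y = 40/3, maximum P = 3044/3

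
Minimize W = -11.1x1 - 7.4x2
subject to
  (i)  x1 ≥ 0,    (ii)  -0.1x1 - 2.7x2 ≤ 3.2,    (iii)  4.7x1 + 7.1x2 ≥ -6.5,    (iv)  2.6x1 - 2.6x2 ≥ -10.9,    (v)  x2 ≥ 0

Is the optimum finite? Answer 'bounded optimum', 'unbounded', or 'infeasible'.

unbounded

From the feasible point (0, 109/26), moving in the direction (2.6, 2.6) keeps every constraint satisfied while W decreases without bound.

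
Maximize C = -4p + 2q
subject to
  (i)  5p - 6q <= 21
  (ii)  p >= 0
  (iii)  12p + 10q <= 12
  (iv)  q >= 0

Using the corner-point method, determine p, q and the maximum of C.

p = 0, q = 6/5, maximum C = 12/5

Extreme points and C = -4p + 2q:
  (0, 6/5) → C = 12/5
  (0, 0) → C = 0
  (1, 0) → C = -4

The optimum lies where p = 0 and 12p + 10q = 12.
Solving simultaneously gives p = 0, q = 6/5.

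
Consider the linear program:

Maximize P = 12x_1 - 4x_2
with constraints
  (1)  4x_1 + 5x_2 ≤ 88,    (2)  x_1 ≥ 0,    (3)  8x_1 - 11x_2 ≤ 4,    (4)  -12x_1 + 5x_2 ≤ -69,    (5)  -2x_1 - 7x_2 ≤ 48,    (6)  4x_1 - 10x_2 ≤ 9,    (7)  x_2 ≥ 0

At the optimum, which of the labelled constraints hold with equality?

Extreme points and P = 12x_1 - 4x_2:
  (247/21, 172/21) → P = 2276/21
  (157/16, 39/4) → P = 315/4
  (739/92, 126/23) → P = 1713/23

The maximum is at (247/21, 172/21). Substituting into each constraint, equality holds for (1) and (3); the remaining constraints have slack.

(1) and (3)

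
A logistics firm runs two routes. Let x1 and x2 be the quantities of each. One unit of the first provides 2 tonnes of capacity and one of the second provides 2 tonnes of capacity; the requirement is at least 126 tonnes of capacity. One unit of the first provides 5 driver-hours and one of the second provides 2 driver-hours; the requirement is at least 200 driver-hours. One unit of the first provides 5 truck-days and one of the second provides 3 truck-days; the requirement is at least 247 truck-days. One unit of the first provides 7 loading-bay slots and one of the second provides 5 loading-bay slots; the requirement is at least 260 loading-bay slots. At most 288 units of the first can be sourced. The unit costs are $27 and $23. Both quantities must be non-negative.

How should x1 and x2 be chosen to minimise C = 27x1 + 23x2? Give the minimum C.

x1 = 29, x2 = 34, minimum C = 1565

Vertices and C = 27x1 + 23x2:
  (0, 100) → C = 2300
  (63, 0) → C = 1701
  (288, 0) → C = 7776
  (29, 34) → C = 1565
  (106/5, 47) → C = 8267/5
The feasible region is unbounded (it extends along (0, 1)), but C strictly increases along every unbounded feasible direction, so there is no improving ray and the minimum is attained at a vertex.

The optimum lies where 2x1 + 2x2 = 126 and 5x1 + 3x2 = 247.
Solving simultaneously gives x1 = 29, x2 = 34.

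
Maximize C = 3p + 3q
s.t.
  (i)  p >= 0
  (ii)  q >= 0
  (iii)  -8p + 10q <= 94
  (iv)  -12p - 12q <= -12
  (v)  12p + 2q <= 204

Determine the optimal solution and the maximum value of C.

Corner points and C = 3p + 3q:
  (0, 47/5) → C = 141/5
  (0, 1) → C = 3
  (1, 0) → C = 3
  (17, 0) → C = 51
  (463/34, 345/17) → C = 3459/34

p = 463/34, q = 345/17, maximum C = 3459/34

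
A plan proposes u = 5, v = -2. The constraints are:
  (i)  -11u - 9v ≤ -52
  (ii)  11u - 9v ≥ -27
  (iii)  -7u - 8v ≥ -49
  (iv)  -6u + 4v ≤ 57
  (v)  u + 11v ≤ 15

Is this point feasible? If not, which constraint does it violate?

not feasible — violates (i)

Constraint (i): -11u - 9v = -37, which is not ≤ -52. All other constraints are satisfied.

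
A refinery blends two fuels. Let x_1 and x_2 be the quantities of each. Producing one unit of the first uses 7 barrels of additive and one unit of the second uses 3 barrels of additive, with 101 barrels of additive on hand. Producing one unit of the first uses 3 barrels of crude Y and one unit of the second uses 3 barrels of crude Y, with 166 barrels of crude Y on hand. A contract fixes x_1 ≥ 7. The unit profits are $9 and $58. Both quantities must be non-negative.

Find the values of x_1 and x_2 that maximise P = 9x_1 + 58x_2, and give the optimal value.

Vertices and P = 9x_1 + 58x_2:
  (101/7, 0) → P = 909/7
  (7, 0) → P = 63
  (7, 52/3) → P = 3205/3

x_1 = 7, x_2 = 52/3, maximum P = 3205/3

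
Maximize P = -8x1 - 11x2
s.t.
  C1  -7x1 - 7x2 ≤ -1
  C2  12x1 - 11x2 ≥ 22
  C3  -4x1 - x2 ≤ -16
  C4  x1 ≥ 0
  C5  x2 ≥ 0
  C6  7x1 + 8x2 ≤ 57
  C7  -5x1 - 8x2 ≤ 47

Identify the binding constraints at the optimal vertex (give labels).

Feasible corners and P = -8x1 - 11x2:
  (99/28, 13/7) → P = -341/7
  (803/173, 530/173) → P = -12254/173
  (4, 0) → P = -32
  (57/7, 0) → P = -456/7

The maximum is at (4, 0). Substituting into each constraint, equality holds for C3 and C5; the remaining constraints have slack.

C3 and C5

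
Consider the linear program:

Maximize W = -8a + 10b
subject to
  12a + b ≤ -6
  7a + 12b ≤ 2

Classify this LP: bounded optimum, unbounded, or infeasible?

unbounded

From the feasible point (-74/137, 66/137), moving in the direction (-12, 7) keeps every constraint satisfied while W increases without bound.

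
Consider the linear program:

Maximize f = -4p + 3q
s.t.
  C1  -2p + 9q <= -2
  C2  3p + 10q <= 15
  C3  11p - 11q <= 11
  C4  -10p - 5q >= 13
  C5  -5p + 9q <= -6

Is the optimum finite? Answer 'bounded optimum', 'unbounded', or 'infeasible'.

unbounded

From the feasible point (-8/15, -23/15), moving in the direction (-11, -11) keeps every constraint satisfied while f increases without bound.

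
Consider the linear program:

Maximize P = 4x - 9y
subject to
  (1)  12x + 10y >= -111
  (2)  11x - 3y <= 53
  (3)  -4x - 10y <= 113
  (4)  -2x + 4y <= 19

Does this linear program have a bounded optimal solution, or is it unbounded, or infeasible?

Extreme points and P = 4x - 9y:
  (1/4, -57/5) → P = 518/5
  (-317/34, 3/34) → P = -1295/34
  (191/122, -1455/122) → P = 13859/122
  (269/38, 315/38) → P = -1759/38
The feasible region has finitely many vertices and no improving ray; the maximum is 13859/122 at (191/122, -1455/122).

bounded optimum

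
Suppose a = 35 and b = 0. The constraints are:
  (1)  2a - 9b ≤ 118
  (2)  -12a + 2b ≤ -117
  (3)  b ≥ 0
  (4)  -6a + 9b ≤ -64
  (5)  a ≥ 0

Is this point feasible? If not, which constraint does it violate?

(1): 70 ≤ 118 ✓
(2): -420 ≤ -117 ✓
(3): 0 ≥ 0 ✓
(4): -210 ≤ -64 ✓
(5): 35 ≥ 0 ✓

feasible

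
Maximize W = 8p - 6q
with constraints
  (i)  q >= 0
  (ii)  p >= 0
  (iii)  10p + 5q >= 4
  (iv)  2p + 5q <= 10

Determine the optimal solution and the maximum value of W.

p = 5, q = 0, maximum W = 40

At the optimal vertex, q = 0 and 2p + 5q = 10.
Solving simultaneously gives p = 5, q = 0.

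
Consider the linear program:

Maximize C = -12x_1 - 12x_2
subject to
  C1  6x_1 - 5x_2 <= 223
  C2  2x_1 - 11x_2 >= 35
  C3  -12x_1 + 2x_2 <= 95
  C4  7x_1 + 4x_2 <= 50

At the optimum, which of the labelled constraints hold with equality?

C1 and C3

Vertices and C = -12x_1 - 12x_2:
  (-307/16, -541/8) → C = 4167/4
  (1142/59, -1261/59) → C = 1428/59
  (-1115/128, -305/64) → C = 5175/32
  (138/17, -29/17) → C = -1308/17

The maximum is at (-307/16, -541/8). Substituting into each constraint, equality holds for C1 and C3; the remaining constraints have slack.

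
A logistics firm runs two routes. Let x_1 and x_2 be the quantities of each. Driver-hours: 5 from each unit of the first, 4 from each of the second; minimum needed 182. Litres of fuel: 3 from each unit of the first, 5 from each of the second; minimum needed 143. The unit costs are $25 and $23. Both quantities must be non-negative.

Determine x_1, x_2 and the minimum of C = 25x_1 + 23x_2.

x_1 = 26, x_2 = 13, minimum C = 949

Vertices and C = 25x_1 + 23x_2:
  (0, 91/2) → C = 2093/2
  (143/3, 0) → C = 3575/3
  (26, 13) → C = 949
The feasible region is unbounded (it extends along (0, 1), (1, 0)), but C strictly increases along every unbounded feasible direction, so there is no improving ray and the minimum is attained at a vertex.

At the optimal vertex, 5x_1 + 4x_2 = 182 and 3x_1 + 5x_2 = 143.
Solving simultaneously gives x_1 = 26, x_2 = 13.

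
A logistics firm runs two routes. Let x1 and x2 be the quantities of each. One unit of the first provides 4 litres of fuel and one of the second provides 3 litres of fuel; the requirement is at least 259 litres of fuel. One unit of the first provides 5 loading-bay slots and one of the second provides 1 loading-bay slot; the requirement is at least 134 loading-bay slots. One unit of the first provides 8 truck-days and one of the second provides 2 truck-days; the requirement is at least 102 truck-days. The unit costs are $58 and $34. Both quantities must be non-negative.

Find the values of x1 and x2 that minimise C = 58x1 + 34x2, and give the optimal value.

Extreme points and C = 58x1 + 34x2:
  (0, 134) → C = 4556
  (259/4, 0) → C = 7511/2
  (13, 69) → C = 3100
The feasible region is unbounded (it extends along (0, 1), (1, 0)), but C strictly increases along every unbounded feasible direction, so there is no improving ray and the minimum is attained at a vertex.

x1 = 13, x2 = 69, minimum C = 3100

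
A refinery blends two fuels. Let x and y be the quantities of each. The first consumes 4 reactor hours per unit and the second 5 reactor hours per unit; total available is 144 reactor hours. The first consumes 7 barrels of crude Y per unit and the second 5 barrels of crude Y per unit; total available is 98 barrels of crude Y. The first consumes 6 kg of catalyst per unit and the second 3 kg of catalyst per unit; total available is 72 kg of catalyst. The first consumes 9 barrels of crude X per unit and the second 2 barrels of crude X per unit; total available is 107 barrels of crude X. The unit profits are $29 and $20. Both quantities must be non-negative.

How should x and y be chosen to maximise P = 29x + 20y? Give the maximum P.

Extreme points and P = 29x + 20y:
  (0, 0) → P = 0
  (0, 98/5) → P = 392
  (107/9, 0) → P = 3103/9
  (22/3, 28/3) → P = 1198/3
  (59/5, 2/5) → P = 1751/5

At the optimal vertex, 7x + 5y = 98 and 6x + 3y = 72.
Solving simultaneously gives x = 22/3, y = 28/3.

x = 22/3, y = 28/3, maximum P = 1198/3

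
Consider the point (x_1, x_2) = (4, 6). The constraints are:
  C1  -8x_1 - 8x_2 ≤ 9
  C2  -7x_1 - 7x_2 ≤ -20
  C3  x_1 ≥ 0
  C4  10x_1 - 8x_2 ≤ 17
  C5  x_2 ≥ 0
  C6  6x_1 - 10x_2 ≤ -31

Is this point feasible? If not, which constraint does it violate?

C1: -80 ≤ 9 ✓
C2: -70 ≤ -20 ✓
C3: 4 ≥ 0 ✓
C4: -8 ≤ 17 ✓
C5: 6 ≥ 0 ✓
C6: -36 ≤ -31 ✓

feasible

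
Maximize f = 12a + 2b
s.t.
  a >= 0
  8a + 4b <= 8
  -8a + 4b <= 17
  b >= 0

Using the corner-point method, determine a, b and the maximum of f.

At the optimal vertex, 8a + 4b = 8 and b = 0.
Solving simultaneously gives a = 1, b = 0.

a = 1, b = 0, maximum f = 12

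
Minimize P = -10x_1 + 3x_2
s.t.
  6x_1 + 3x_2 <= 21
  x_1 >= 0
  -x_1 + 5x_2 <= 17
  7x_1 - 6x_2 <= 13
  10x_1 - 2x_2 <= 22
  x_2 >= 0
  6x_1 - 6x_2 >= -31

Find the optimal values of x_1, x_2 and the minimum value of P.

Corner points and P = -10x_1 + 3x_2:
  (18/11, 41/11) → P = -57/11
  (18/7, 13/7) → P = -141/7
  (0, 17/5) → P = 51/5
  (0, 0) → P = 0
  (53/23, 12/23) → P = -494/23
  (13/7, 0) → P = -130/7

At the optimal vertex, 7x_1 - 6x_2 = 13 and 10x_1 - 2x_2 = 22.
Solving simultaneously gives x_1 = 53/23, x_2 = 12/23.

x_1 = 53/23, x_2 = 12/23, minimum P = -494/23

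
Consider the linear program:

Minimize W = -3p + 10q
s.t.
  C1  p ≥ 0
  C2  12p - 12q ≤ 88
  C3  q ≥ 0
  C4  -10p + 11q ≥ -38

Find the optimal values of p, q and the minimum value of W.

p = 19/5, q = 0, minimum W = -57/5

The feasible region is unbounded (it extends along (0, 1), (1, 1)), but W strictly increases along every unbounded feasible direction, so there is no improving ray and the minimum is attained at a vertex.

The optimum lies where q = 0 and -10p + 11q = -38.
Solving simultaneously gives p = 19/5, q = 0.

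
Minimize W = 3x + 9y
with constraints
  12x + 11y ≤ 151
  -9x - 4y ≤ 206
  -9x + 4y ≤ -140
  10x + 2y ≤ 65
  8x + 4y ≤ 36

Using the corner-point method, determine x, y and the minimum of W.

The optimum lies where -9x - 4y = 206 and 10x + 2y = 65.
Solving simultaneously gives x = 336/11, y = -2645/22.

x = 336/11, y = -2645/22, minimum W = -21789/22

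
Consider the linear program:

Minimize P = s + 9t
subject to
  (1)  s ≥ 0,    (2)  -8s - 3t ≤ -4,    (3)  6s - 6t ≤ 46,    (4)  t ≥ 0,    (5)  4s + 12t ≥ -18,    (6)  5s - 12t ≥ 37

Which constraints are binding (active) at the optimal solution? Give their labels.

Corner points and P = s + 9t:
  (23/3, 0) → P = 23/3
  (55/7, 4/21) → P = 67/7
  (37/5, 0) → P = 37/5

The minimum is at (37/5, 0). Substituting into each constraint, equality holds for (4) and (6); the remaining constraints have slack.

(4) and (6)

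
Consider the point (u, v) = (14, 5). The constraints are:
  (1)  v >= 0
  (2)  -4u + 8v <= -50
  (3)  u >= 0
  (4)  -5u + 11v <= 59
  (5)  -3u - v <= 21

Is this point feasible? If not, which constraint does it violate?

Constraint (2): -4u + 8v = -16, which is not ≤ -50. All other constraints are satisfied.

not feasible — violates (2)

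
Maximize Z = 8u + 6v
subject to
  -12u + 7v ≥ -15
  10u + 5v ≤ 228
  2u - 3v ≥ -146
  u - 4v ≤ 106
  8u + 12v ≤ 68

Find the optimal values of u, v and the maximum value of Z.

u = 82/25, v = 87/25, maximum Z = 1178/25

Vertices and Z = 8u + 6v:
  (-682/41, -1257/41) → Z = -12998/41
  (82/25, 87/25) → Z = 1178/25
  (-902/5, -358/5) → Z = -9364/5
  (-129/4, 163/6) → Z = -95

The binding constraints are -12u + 7v = -15 and 8u + 12v = 68.
Solving simultaneously gives u = 82/25, v = 87/25.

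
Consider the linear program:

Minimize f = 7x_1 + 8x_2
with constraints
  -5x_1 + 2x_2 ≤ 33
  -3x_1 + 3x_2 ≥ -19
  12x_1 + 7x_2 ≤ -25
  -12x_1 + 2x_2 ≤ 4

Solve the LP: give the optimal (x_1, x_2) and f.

x_1 = -5/3, x_2 = -8, minimum f = -227/3

Vertices and f = 7x_1 + 8x_2:
  (58/57, -101/19) → f = -2018/57
  (-5/3, -8) → f = -227/3
  (-13/18, -7/3) → f = -427/18

At the optimal vertex, -3x_1 + 3x_2 = -19 and -12x_1 + 2x_2 = 4.
Solving simultaneously gives x_1 = -5/3, x_2 = -8.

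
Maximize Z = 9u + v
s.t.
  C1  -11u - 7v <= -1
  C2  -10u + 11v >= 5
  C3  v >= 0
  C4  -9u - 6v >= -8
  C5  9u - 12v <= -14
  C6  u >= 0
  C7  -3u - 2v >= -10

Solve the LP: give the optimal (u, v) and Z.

u = 2/27, v = 11/9, maximum Z = 17/9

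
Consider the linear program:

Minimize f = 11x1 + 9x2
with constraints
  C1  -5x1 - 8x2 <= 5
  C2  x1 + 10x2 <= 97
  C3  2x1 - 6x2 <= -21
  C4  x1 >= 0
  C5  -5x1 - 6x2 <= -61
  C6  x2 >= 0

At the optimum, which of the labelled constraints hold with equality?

Corner points and f = 11x1 + 9x2:
  (186/13, 215/26) → f = 6027/26
  (7/11, 106/11) → f = 1031/11
  (40/7, 227/42) → f = 223/2

The minimum is at (7/11, 106/11). Substituting into each constraint, equality holds for C2 and C5; the remaining constraints have slack.

C2 and C5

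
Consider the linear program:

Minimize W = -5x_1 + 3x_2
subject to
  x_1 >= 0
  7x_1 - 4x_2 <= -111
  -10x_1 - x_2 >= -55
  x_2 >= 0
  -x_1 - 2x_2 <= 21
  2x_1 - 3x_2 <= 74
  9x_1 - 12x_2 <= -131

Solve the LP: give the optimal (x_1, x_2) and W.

Feasible corners and W = -5x_1 + 3x_2:
  (0, 111/4) → W = 333/4
  (0, 55) → W = 165
  (109/47, 1495/47) → W = 3940/47

The optimum lies where x_1 = 0 and 7x_1 - 4x_2 = -111.
Solving simultaneously gives x_1 = 0, x_2 = 111/4.

x_1 = 0, x_2 = 111/4, minimum W = 333/4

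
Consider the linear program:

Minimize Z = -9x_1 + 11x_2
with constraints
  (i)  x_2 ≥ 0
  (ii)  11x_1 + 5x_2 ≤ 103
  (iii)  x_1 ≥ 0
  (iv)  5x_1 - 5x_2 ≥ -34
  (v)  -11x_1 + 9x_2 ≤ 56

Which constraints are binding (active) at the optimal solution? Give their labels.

(i) and (ii)

Vertices and Z = -9x_1 + 11x_2:
  (103/11, 0) → Z = -927/11
  (0, 0) → Z = 0
  (69/16, 889/80) → Z = 3337/40
  (0, 56/9) → Z = 616/9
  (13/5, 47/5) → Z = 80

The minimum is at (103/11, 0). Substituting into each constraint, equality holds for (i) and (ii); the remaining constraints have slack.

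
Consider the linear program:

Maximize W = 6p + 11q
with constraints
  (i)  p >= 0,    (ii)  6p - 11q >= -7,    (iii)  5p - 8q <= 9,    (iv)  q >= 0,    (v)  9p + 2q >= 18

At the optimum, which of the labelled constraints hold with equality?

Feasible corners and W = 6p + 11q:
  (155/7, 89/7) → W = 1909/7
  (184/111, 57/37) → W = 995/37
  (81/41, 9/82) → W = 1071/82

The maximum is at (155/7, 89/7). Substituting into each constraint, equality holds for (ii) and (iii); the remaining constraints have slack.

(ii) and (iii)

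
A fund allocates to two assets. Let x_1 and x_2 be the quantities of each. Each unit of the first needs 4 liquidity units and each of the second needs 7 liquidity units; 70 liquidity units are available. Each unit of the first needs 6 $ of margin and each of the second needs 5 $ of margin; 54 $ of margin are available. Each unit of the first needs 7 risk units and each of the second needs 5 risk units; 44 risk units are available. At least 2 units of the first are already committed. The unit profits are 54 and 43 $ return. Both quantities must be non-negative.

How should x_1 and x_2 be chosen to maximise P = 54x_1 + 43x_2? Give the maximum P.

x_1 = 2, x_2 = 6, maximum P = 366

Extreme points and P = 54x_1 + 43x_2:
  (44/7, 0) → P = 2376/7
  (2, 0) → P = 108
  (2, 6) → P = 366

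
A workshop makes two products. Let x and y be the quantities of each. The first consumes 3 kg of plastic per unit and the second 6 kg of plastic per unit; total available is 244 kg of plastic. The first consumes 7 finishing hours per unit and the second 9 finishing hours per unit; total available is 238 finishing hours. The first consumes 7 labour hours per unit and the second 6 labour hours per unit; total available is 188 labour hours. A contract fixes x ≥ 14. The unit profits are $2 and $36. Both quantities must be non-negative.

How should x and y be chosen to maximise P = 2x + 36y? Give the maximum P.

x = 14, y = 15, maximum P = 568

Vertices and P = 2x + 36y:
  (188/7, 0) → P = 376/7
  (14, 0) → P = 28
  (14, 15) → P = 568

At the optimal vertex, 7x + 6y = 188 and x = 14.
Solving simultaneously gives x = 14, y = 15.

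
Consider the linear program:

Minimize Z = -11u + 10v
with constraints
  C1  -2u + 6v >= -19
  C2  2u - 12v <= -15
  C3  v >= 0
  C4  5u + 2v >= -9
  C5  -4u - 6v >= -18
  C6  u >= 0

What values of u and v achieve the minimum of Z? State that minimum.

u = 21/10, v = 8/5, minimum Z = -71/10

The optimum lies where 2u - 12v = -15 and -4u - 6v = -18.
Solving simultaneously gives u = 21/10, v = 8/5.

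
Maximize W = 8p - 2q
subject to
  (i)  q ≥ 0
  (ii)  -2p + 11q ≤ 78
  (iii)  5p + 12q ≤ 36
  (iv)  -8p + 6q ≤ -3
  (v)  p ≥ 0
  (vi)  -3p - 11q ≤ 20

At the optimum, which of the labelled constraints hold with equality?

Vertices and W = 8p - 2q:
  (36/5, 0) → W = 288/5
  (3/8, 0) → W = 3
  (2, 13/6) → W = 35/3

The maximum is at (36/5, 0). Substituting into each constraint, equality holds for (i) and (iii); the remaining constraints have slack.

(i) and (iii)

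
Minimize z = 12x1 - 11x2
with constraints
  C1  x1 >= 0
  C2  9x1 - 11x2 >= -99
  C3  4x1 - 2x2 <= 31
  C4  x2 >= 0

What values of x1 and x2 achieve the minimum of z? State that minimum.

Vertices and z = 12x1 - 11x2:
  (0, 9) → z = -99
  (0, 0) → z = 0
  (539/26, 675/26) → z = -957/26
  (31/4, 0) → z = 93

The optimum lies where x1 = 0 and 9x1 - 11x2 = -99.
Solving simultaneously gives x1 = 0, x2 = 9.

x1 = 0, x2 = 9, minimum z = -99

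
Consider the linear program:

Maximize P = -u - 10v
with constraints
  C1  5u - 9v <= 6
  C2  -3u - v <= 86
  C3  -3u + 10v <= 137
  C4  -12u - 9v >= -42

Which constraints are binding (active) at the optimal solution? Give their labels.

Feasible corners and P = -u - 10v:
  (-24, -14) → P = 164
  (48/17, 46/51) → P = -604/51
  (-997/33, 51/11) → P = -533/33
  (-271/49, 590/49) → P = -5629/49

The maximum is at (-24, -14). Substituting into each constraint, equality holds for C1 and C2; the remaining constraints have slack.

C1 and C2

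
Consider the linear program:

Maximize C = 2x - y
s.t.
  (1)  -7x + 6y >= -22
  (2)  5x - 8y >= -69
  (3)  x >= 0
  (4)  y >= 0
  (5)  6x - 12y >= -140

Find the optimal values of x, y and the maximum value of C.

x = 295/13, y = 593/26, maximum C = 587/26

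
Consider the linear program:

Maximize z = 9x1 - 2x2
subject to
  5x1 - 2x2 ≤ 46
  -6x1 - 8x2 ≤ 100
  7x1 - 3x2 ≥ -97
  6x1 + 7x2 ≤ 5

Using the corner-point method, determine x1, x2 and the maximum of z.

Vertices and z = 9x1 - 2x2:
  (42/13, -194/13) → z = 766/13
  (332/47, -251/47) → z = 3490/47
  (-538/37, -59/37) → z = -4724/37
  (-664/67, 617/67) → z = -7210/67

x1 = 332/47, x2 = -251/47, maximum z = 3490/47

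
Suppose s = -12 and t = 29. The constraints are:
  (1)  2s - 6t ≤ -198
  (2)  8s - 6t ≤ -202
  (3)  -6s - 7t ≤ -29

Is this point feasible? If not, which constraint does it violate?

(1): -198 ≤ -198 ✓
(2): -270 ≤ -202 ✓
(3): -131 ≤ -29 ✓

feasible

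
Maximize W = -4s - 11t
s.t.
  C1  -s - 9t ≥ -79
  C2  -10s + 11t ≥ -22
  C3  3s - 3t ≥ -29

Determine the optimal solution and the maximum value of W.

s = -385/3, t = -356/3, maximum W = 5456/3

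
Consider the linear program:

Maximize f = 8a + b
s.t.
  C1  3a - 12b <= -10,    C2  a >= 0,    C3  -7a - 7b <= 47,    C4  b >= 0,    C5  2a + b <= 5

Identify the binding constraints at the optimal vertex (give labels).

C1 and C5

Extreme points and f = 8a + b:
  (0, 5/6) → f = 5/6
  (50/27, 35/27) → f = 145/9
  (0, 5) → f = 5

The maximum is at (50/27, 35/27). Substituting into each constraint, equality holds for C1 and C5; the remaining constraints have slack.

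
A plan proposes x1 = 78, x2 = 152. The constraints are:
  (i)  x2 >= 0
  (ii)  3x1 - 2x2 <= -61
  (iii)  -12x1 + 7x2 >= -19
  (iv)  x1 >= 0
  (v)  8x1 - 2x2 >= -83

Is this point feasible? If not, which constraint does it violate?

(i): 152 ≥ 0 ✓
(ii): -70 ≤ -61 ✓
(iii): 128 ≥ -19 ✓
(iv): 78 ≥ 0 ✓
(v): 320 ≥ -83 ✓

feasible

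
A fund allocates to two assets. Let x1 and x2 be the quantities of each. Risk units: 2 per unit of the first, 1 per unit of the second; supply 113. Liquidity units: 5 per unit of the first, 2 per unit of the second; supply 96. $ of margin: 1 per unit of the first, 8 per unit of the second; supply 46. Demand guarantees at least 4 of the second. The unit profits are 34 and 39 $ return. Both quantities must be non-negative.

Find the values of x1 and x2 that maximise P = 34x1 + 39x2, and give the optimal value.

x1 = 14, x2 = 4, maximum P = 632

Corner points and P = 34x1 + 39x2:
  (0, 23/4) → P = 897/4
  (0, 4) → P = 156
  (14, 4) → P = 632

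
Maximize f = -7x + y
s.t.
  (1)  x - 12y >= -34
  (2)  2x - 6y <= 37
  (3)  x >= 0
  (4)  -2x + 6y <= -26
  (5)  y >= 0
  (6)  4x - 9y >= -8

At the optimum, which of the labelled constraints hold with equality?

Corner points and f = -7x + y:
  (36, 35/6) → f = -1477/6
  (86/3, 47/9) → f = -1759/9
  (37/2, 0) → f = -259/2
  (13, 0) → f = -91

The maximum is at (13, 0). Substituting into each constraint, equality holds for (4) and (5); the remaining constraints have slack.

(4) and (5)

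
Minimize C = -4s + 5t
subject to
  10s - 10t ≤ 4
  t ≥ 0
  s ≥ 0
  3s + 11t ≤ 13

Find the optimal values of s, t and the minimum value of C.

Feasible corners and C = -4s + 5t:
  (2/5, 0) → C = -8/5
  (87/70, 59/70) → C = -53/70
  (0, 0) → C = 0
  (0, 13/11) → C = 65/11

The optimum lies where 10s - 10t = 4 and t = 0.
Solving simultaneously gives s = 2/5, t = 0.

s = 2/5, t = 0, minimum C = -8/5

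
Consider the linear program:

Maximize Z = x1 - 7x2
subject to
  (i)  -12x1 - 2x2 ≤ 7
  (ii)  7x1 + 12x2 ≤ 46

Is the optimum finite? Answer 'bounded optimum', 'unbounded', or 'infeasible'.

From the feasible point (-88/65, 601/130), moving in the direction (12, -7) keeps every constraint satisfied while Z increases without bound.

unbounded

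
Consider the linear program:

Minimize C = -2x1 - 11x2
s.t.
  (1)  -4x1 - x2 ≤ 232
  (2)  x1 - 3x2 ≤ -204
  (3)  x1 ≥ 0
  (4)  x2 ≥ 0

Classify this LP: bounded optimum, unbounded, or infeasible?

unbounded

From the feasible point (0, 68), moving in the direction (0, 1) keeps every constraint satisfied while C decreases without bound.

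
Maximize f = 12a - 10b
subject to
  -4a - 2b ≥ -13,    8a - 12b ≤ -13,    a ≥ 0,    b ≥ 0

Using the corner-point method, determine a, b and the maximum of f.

The optimum lies where -4a - 2b = -13 and 8a - 12b = -13.
Solving simultaneously gives a = 65/32, b = 39/16.

a = 65/32, b = 39/16, maximum f = 0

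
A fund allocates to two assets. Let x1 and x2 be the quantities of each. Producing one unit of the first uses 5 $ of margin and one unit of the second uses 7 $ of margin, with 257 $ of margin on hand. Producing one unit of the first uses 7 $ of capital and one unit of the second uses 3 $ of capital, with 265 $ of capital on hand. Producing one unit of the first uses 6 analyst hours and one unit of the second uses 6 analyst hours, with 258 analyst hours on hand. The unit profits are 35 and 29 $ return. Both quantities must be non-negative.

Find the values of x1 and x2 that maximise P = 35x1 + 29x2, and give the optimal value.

Corner points and P = 35x1 + 29x2:
  (0, 0) → P = 0
  (0, 257/7) → P = 7453/7
  (265/7, 0) → P = 1325
  (22, 21) → P = 1379
  (34, 9) → P = 1451

x1 = 34, x2 = 9, maximum P = 1451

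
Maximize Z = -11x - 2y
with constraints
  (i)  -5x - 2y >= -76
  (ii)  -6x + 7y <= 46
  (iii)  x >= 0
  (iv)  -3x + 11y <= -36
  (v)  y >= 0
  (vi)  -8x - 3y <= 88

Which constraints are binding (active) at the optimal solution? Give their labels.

(iv) and (v)

Extreme points and Z = -11x - 2y:
  (908/61, 48/61) → Z = -10084/61
  (76/5, 0) → Z = -836/5
  (12, 0) → Z = -132

The maximum is at (12, 0). Substituting into each constraint, equality holds for (iv) and (v); the remaining constraints have slack.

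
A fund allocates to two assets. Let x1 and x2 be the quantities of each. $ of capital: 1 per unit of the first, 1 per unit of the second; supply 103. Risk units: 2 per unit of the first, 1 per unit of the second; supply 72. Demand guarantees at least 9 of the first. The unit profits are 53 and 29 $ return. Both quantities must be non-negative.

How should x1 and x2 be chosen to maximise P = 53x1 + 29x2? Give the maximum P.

Corner points and P = 53x1 + 29x2:
  (36, 0) → P = 1908
  (9, 0) → P = 477
  (9, 54) → P = 2043

The optimum lies where 2x1 + x2 = 72 and x1 = 9.
Solving simultaneously gives x1 = 9, x2 = 54.

x1 = 9, x2 = 54, maximum P = 2043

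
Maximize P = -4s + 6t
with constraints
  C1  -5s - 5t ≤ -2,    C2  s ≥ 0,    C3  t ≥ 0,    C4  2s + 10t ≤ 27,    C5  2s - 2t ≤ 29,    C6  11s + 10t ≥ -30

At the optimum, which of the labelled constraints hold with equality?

C2 and C4

Feasible corners and P = -4s + 6t:
  (0, 2/5) → P = 12/5
  (2/5, 0) → P = -8/5
  (0, 27/10) → P = 81/5
  (27/2, 0) → P = -54

The maximum is at (0, 27/10). Substituting into each constraint, equality holds for C2 and C4; the remaining constraints have slack.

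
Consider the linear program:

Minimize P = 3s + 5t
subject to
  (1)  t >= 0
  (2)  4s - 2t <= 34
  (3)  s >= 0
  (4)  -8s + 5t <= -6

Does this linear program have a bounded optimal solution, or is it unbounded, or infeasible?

bounded optimum

Extreme points and P = 3s + 5t:
  (17/2, 0) → P = 51/2
  (3/4, 0) → P = 9/4
  (79/2, 62) → P = 857/2
The feasible region has finitely many vertices and no improving ray; the minimum is 9/4 at (3/4, 0).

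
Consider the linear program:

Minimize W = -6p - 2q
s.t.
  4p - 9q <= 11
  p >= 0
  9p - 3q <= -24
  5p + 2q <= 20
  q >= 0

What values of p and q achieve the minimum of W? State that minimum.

Corner points and W = -6p - 2q:
  (0, 8) → W = -16
  (0, 10) → W = -20
  (4/11, 100/11) → W = -224/11

The optimum lies where 9p - 3q = -24 and 5p + 2q = 20.
Solving simultaneously gives p = 4/11, q = 100/11.

p = 4/11, q = 100/11, minimum W = -224/11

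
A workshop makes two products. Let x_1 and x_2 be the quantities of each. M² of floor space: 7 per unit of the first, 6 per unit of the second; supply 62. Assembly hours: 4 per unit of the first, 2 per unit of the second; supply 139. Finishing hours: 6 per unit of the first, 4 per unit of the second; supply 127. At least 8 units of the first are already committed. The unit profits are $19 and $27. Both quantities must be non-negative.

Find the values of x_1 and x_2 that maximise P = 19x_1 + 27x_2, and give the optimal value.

Vertices and P = 19x_1 + 27x_2:
  (62/7, 0) → P = 1178/7
  (8, 0) → P = 152
  (8, 1) → P = 179

x_1 = 8, x_2 = 1, maximum P = 179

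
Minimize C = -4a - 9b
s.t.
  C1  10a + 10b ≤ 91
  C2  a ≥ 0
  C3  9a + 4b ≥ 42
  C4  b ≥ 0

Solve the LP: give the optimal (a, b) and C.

Vertices and C = -4a - 9b:
  (28/25, 399/50) → C = -763/10
  (91/10, 0) → C = -182/5
  (14/3, 0) → C = -56/3

The binding constraints are 10a + 10b = 91 and 9a + 4b = 42.
Solving simultaneously gives a = 28/25, b = 399/50.

a = 28/25, b = 399/50, minimum C = -763/10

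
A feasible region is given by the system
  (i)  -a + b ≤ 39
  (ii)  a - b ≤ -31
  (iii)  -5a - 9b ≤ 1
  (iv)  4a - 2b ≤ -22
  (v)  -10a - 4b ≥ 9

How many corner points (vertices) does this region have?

4

Of the 9 pairwise boundary intersections, those satisfying every inequality are:
  (-176/7, 97/7)
  (-165/14, 381/14)
  (-20, 11)
  (-19/2, 43/2)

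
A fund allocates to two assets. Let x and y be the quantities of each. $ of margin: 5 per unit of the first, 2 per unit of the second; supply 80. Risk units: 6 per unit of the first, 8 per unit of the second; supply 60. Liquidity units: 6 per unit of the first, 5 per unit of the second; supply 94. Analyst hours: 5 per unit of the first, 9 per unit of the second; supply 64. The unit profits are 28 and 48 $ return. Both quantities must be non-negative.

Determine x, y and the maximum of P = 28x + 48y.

x = 2, y = 6, maximum P = 344

Extreme points and P = 28x + 48y:
  (0, 0) → P = 0
  (0, 64/9) → P = 1024/3
  (10, 0) → P = 280
  (2, 6) → P = 344

The binding constraints are 6x + 8y = 60 and 5x + 9y = 64.
Solving simultaneously gives x = 2, y = 6.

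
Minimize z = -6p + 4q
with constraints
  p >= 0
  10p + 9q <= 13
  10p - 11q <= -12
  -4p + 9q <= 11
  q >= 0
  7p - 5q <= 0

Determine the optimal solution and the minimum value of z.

p = 7/40, q = 5/4, minimum z = 79/20

Corner points and z = -6p + 4q:
  (0, 12/11) → z = 48/11
  (0, 11/9) → z = 44/9
  (7/40, 5/4) → z = 79/20
  (1/7, 9/7) → z = 30/7

The optimum lies where 10p + 9q = 13 and 10p - 11q = -12.
Solving simultaneously gives p = 7/40, q = 5/4.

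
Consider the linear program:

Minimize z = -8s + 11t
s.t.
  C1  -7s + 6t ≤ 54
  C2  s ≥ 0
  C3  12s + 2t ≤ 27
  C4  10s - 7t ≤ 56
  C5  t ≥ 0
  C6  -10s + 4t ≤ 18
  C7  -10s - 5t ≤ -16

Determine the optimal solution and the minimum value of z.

s = 9/4, t = 0, minimum z = -18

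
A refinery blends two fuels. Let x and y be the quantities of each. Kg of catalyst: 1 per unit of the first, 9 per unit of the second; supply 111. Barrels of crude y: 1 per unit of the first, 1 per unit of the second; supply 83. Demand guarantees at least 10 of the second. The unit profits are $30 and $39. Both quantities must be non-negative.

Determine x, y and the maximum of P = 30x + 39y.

x = 21, y = 10, maximum P = 1020

Corner points and P = 30x + 39y:
  (0, 37/3) → P = 481
  (0, 10) → P = 390
  (21, 10) → P = 1020

The optimum lies where x + 9y = 111 and y = 10.
Solving simultaneously gives x = 21, y = 10.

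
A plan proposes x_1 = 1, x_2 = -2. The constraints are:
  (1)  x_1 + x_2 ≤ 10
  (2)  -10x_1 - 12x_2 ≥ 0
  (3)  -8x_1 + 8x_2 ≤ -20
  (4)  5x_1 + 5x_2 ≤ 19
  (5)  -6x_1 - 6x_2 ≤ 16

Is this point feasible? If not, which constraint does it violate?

(1): -1 ≤ 10 ✓
(2): 14 ≥ 0 ✓
(3): -24 ≤ -20 ✓
(4): -5 ≤ 19 ✓
(5): 6 ≤ 16 ✓

feasible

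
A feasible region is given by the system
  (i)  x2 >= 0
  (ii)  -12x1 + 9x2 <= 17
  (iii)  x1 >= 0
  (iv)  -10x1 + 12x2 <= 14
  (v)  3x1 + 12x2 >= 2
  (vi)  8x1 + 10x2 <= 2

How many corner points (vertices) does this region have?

3

The feasible vertices (each the meet of two boundaries and inside every other half-plane) are:
  (0, 1/6)
  (0, 1/5)
  (2/33, 5/33)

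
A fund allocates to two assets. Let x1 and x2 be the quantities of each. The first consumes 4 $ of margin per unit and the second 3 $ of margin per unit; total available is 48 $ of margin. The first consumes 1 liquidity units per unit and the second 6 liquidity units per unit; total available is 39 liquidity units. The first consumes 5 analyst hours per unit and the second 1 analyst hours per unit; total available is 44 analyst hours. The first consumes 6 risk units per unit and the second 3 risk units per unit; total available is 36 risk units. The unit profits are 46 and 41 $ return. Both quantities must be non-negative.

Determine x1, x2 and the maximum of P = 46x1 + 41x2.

At the optimal vertex, x1 + 6x2 = 39 and 6x1 + 3x2 = 36.
Solving simultaneously gives x1 = 3, x2 = 6.

x1 = 3, x2 = 6, maximum P = 384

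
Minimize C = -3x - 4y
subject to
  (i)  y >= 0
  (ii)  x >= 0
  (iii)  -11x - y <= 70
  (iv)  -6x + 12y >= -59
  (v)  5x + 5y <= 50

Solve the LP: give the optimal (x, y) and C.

x = 0, y = 10, minimum C = -40

Corner points and C = -3x - 4y:
  (0, 0) → C = 0
  (59/6, 0) → C = -59/2
  (0, 10) → C = -40
  (179/18, 1/18) → C = -541/18

At the optimal vertex, x = 0 and 5x + 5y = 50.
Solving simultaneously gives x = 0, y = 10.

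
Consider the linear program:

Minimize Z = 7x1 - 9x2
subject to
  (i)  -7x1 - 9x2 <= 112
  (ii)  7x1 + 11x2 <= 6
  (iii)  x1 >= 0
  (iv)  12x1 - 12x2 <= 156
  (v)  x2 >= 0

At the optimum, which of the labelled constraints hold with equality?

Corner points and Z = 7x1 - 9x2:
  (0, 6/11) → Z = -54/11
  (6/7, 0) → Z = 6
  (0, 0) → Z = 0

The minimum is at (0, 6/11). Substituting into each constraint, equality holds for (ii) and (iii); the remaining constraints have slack.

(ii) and (iii)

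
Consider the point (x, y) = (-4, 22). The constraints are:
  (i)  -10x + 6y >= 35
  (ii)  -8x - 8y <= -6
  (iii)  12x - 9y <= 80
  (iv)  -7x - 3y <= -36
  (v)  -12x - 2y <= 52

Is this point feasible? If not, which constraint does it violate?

(i): 172 ≥ 35 ✓
(ii): -144 ≤ -6 ✓
(iii): -246 ≤ 80 ✓
(iv): -38 ≤ -36 ✓
(v): 4 ≤ 52 ✓

feasible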